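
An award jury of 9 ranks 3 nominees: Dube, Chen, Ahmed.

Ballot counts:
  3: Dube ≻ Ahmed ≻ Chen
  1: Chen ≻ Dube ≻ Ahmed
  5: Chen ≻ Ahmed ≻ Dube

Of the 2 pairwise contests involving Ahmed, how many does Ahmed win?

1

Ahmed against each rival (9 jurors):
Ahmed vs Dube: Ahmed preferred on 5 ballots; Ahmed wins 5–4.
Ahmed–Chen: Chen 6–3.
Ahmed beats Dube; loses to Chen — 1 pairwise win.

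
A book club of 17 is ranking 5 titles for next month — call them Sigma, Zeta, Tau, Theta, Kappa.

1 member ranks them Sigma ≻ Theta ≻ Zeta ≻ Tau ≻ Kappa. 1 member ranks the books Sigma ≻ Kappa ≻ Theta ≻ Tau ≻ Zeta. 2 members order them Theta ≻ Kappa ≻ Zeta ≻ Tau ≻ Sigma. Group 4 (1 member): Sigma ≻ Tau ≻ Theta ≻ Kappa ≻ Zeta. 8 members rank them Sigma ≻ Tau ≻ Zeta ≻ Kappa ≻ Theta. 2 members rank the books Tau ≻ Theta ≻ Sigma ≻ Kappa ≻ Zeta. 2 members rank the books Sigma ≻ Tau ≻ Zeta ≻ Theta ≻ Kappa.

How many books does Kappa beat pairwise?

Kappa against each rival (17 members):
Kappa vs Sigma: Kappa is ranked higher on 2 ballots, Sigma on 15. Sigma wins 15–2.
Kappa vs Zeta: Zeta wins 11–6.
Kappa vs Tau: Kappa preferred on 1+2 = 3 ballots; Tau wins 14–3.
Kappa vs Theta: Kappa is ranked higher on 1+8 = 9 ballots, Theta on 8. Kappa wins 9–8.
Kappa beats Theta; loses to Sigma, Zeta, Tau — 1 pairwise win.

1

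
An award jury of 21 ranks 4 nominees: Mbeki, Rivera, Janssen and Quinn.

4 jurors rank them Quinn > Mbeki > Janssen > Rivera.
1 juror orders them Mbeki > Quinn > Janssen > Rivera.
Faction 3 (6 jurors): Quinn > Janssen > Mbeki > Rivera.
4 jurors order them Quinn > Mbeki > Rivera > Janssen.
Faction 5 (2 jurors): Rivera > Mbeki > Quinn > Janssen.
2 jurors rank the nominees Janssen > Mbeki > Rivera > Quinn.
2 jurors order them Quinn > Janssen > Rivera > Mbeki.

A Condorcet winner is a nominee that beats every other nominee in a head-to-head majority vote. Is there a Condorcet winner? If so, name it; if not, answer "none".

Head-to-head results (21 jurors):
Mbeki vs Rivera: 4+1+6+4+2 = 17 for Mbeki, 4 for Rivera — Mbeki by 17–4.
Mbeki vs Janssen: 4+1+4+2 = 11 for Mbeki, 10 for Janssen — Mbeki by 11–10.
Mbeki vs Quinn: Mbeki is ranked higher on 1+2+2 = 5 ballots, Quinn on 16. Quinn wins 16–5.
Rivera vs Janssen: Rivera preferred on 4+2 = 6 ballots; Janssen wins 15–6.
Rivera vs Quinn: Rivera preferred on 2+2 = 4 ballots; Quinn wins 17–4.
Janssen vs Quinn: 2 for Janssen, 19 for Quinn — Quinn by 19–2.
Quinn defeats every rival head-to-head and is the Condorcet winner.

Quinn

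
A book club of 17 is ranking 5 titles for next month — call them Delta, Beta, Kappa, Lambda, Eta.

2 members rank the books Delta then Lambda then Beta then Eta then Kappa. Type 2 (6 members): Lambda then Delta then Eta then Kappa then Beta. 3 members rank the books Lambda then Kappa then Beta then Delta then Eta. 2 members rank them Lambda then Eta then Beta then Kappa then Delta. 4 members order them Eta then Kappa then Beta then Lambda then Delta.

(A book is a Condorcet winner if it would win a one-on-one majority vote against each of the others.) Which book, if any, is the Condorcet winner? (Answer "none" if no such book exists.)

Head-to-head results (17 members):
Delta vs Beta: Beta wins 9–8.
Delta vs Kappa: Kappa wins 9–8.
Delta vs Lambda: Lambda wins 15–2.
Delta vs Eta: Delta wins 11–6.
Beta vs Kappa: Kappa, 13–4.
Beta–Lambda: Lambda 13–4.
Beta–Eta: Eta 12–5.
Kappa vs Lambda: Lambda wins 13–4.
Kappa vs Eta: Eta, 14–3.
Lambda–Eta: Lambda 13–4.
Lambda wins every pairwise contest, so Lambda is the Condorcet winner.

Lambda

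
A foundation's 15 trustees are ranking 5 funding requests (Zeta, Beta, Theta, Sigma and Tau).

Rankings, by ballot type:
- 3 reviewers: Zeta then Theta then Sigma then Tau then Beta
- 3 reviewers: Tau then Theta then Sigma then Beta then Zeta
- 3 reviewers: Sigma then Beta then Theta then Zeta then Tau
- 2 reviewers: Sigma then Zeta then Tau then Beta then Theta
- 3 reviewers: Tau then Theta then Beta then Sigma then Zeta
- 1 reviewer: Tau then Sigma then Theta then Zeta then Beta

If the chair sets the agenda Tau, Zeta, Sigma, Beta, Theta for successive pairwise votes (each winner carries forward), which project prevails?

Round 1: Tau vs Zeta — 7–8, Zeta advances.
Round 2: Zeta vs Sigma — 3–12, Sigma advances.
Round 3: Sigma vs Beta — 12–3, Sigma advances.
Round 4: Sigma vs Theta — 6–9, Theta advances.
Theta survives the agenda.

Theta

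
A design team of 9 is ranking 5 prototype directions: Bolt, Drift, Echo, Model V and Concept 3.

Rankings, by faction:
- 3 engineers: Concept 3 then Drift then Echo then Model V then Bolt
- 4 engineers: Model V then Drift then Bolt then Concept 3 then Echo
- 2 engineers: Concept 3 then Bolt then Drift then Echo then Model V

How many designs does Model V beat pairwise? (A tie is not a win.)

Model V against each rival (9 engineers):
Model V vs Bolt: Model V, 7–2.
Model V vs Drift: Model V preferred on 4 ballots; Drift wins 5–4.
Model V vs Echo: Echo, 5–4.
Model V vs Concept 3: Concept 3, 5–4.
Model V beats Bolt; loses to Drift, Echo, Concept 3 — 1 pairwise win.

1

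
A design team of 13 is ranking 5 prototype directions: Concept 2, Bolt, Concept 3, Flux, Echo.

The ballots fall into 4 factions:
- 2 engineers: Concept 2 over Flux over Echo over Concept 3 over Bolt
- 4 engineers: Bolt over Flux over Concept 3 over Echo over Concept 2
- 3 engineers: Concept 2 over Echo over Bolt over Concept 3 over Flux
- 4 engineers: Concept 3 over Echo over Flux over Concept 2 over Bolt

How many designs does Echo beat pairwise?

3

Echo against each rival (13 engineers):
Echo–Concept 2: Echo 8–5.
Echo vs Bolt: Echo wins 9–4.
Echo–Concept 3: Concept 3 8–5.
Echo–Flux: Echo 7–6.
Echo beats Concept 2, Bolt, Flux; loses to Concept 3 — 3 pairwise wins.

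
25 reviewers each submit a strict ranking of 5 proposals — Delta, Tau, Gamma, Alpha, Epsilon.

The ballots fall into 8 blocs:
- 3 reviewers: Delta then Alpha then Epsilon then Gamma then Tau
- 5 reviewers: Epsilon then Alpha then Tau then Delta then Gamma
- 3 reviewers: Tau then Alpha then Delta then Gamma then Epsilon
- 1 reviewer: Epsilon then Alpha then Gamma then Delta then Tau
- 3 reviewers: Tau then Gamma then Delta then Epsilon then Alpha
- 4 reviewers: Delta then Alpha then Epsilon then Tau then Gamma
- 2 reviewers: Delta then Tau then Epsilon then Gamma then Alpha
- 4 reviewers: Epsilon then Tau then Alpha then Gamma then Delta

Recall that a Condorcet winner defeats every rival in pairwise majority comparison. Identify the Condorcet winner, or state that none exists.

none

Head-to-head results (25 reviewers):
Delta–Tau: Tau 15–10.
Delta–Gamma: Delta 17–8.
Delta vs Alpha: 3+3+4+2 = 12 for Delta, 13 for Alpha — Alpha by 13–12.
Delta vs Epsilon: Delta preferred on 3+3+3+4+2 = 15 ballots; Delta wins 15–10.
Tau vs Gamma: Tau wins 21–4.
Tau vs Alpha: Alpha wins 13–12.
Tau vs Epsilon: Epsilon wins 17–8.
Gamma–Alpha: Alpha 20–5.
Gamma vs Epsilon: Gamma is ranked higher on 3+3 = 6 ballots, Epsilon on 19. Epsilon wins 19–6.
Alpha vs Epsilon: Epsilon wins 15–10.
Every project loses at least once (Delta loses to Tau; Tau loses to Alpha; Gamma loses to Delta; Alpha loses to Epsilon; Epsilon loses to Delta). The majority relation contains the cycle Delta beats Epsilon beats Tau beats Delta, so there is no Condorcet winner.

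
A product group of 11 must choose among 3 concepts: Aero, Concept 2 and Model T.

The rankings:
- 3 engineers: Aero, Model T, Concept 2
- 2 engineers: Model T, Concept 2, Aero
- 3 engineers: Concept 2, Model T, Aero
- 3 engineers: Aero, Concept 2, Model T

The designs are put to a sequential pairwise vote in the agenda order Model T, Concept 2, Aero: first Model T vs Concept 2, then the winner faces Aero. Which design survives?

Round 1: Model T vs Concept 2 — 5–6, Concept 2 advances.
Round 2: Concept 2 vs Aero — 5–6, Aero advances.
The agenda winner is Aero.

Aero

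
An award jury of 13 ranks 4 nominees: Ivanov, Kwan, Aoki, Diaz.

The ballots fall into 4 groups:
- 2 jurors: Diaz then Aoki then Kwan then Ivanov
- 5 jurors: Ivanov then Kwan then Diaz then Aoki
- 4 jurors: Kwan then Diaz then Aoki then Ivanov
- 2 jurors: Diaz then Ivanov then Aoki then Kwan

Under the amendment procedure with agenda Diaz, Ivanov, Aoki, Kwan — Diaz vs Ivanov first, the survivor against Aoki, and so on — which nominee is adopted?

Kwan

Round 1: Diaz vs Ivanov — 8–5, Diaz advances.
Round 2: Diaz vs Aoki — 13–0, Diaz advances.
Round 3: Diaz vs Kwan — 4–9, Kwan advances.
Kwan survives the agenda.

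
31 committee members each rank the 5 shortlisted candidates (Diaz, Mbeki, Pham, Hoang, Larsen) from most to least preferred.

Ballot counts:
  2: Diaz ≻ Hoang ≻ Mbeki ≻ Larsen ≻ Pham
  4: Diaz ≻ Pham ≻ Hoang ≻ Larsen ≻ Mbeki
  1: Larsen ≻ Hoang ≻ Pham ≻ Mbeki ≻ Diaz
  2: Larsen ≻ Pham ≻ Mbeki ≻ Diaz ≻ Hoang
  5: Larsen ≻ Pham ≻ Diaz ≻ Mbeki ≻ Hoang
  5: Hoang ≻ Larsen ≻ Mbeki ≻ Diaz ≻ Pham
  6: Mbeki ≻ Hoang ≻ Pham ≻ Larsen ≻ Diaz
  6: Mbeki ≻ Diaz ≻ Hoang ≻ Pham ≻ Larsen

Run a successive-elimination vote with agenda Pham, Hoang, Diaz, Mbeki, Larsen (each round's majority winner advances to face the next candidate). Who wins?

Round 1: Pham vs Hoang — 11–20, Hoang advances.
Round 2: Hoang vs Diaz — 12–19, Diaz advances.
Round 3: Diaz vs Mbeki — 11–20, Mbeki advances.
Round 4: Mbeki vs Larsen — 14–17, Larsen advances.
The agenda winner is Larsen.

Larsen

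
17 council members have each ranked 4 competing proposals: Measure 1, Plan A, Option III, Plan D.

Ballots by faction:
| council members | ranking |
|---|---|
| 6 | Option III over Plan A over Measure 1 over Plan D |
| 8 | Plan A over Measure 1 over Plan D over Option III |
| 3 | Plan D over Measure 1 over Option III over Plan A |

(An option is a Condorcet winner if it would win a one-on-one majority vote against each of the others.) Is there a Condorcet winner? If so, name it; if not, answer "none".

none

Head-to-head results (17 council members):
Measure 1 vs Plan A: Plan A, 14–3.
Measure 1 vs Option III: Measure 1 wins 11–6.
Measure 1–Plan D: Measure 1 14–3.
Plan A vs Option III: Option III, 9–8.
Plan A–Plan D: Plan A 14–3.
Option III–Plan D: Plan D 11–6.
Each option drops at least one matchup (Measure 1 loses to Plan A; Plan A loses to Option III; Option III loses to Measure 1; Plan D loses to Measure 1); the cycle Measure 1 > Option III > Plan A > Measure 1 rules out a Condorcet winner.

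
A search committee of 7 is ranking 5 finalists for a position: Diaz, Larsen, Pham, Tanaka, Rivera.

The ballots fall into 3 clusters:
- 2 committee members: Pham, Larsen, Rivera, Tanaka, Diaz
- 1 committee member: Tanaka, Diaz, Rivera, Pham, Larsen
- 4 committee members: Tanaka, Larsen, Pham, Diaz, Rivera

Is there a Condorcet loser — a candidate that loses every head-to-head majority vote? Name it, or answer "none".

Rivera

Head-to-head results (7 committee members):
Diaz vs Larsen: 1 for Diaz, 6 for Larsen — Larsen by 6–1.
Diaz vs Pham: Diaz preferred on 1 ballot; Pham wins 6–1.
Diaz vs Tanaka: Tanaka, 7–0.
Diaz vs Rivera: 1+4 = 5 for Diaz, 2 for Rivera — Diaz by 5–2.
Larsen vs Pham: 4 to 3, Larsen.
Larsen–Tanaka: Tanaka 5–2.
Larsen vs Rivera: Larsen preferred on 2+4 = 6 ballots; Larsen wins 6–1.
Pham vs Tanaka: 2 for Pham, 5 for Tanaka — Tanaka by 5–2.
Pham vs Rivera: Pham preferred on 2+4 = 6 ballots; Pham wins 6–1.
Tanaka vs Rivera: Tanaka, 5–2.
Only Rivera has no wins; Rivera is the Condorcet loser.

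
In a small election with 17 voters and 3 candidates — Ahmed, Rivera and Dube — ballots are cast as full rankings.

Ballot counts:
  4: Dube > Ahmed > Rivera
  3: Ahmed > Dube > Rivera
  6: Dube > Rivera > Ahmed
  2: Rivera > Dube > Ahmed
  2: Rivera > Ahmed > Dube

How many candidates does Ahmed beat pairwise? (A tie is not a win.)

Ahmed against each rival (17 voters):
Ahmed–Rivera: Rivera 10–7.
Ahmed vs Dube: 5 to 12, Dube.
Ahmed beats no one; loses to Rivera, Dube — 0 pairwise wins.

0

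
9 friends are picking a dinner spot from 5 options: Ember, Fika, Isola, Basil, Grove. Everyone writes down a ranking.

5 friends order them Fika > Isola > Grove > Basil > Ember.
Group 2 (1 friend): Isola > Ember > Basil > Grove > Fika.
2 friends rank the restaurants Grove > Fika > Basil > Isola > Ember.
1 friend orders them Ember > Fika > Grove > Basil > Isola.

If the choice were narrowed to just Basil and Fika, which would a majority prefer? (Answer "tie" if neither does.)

Fika

Ballots ranking Basil above Fika: 1.
Ballots ranking Fika above Basil: 9 − 1 = 8.
Fika wins the head-to-head 8–1.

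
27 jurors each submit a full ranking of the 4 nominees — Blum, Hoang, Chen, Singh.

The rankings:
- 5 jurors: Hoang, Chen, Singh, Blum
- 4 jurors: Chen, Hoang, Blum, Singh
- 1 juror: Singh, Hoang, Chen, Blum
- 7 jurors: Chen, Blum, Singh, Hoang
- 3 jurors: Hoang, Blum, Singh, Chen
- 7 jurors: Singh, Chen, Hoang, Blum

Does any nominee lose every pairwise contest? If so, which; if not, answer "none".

Head-to-head results (27 jurors):
Blum vs Hoang: 7 to 20, Hoang.
Blum vs Chen: Chen, 24–3.
Blum–Singh: Blum 14–13.
Hoang vs Chen: Chen, 18–9.
Hoang vs Singh: 5+4+3 = 12 for Hoang, 15 for Singh — Singh by 15–12.
Chen vs Singh: Chen wins 16–11.
No nominee is winless: Blum beats Singh; Hoang beats Blum; Chen beats Blum; Singh beats Hoang. There is no Condorcet loser.

none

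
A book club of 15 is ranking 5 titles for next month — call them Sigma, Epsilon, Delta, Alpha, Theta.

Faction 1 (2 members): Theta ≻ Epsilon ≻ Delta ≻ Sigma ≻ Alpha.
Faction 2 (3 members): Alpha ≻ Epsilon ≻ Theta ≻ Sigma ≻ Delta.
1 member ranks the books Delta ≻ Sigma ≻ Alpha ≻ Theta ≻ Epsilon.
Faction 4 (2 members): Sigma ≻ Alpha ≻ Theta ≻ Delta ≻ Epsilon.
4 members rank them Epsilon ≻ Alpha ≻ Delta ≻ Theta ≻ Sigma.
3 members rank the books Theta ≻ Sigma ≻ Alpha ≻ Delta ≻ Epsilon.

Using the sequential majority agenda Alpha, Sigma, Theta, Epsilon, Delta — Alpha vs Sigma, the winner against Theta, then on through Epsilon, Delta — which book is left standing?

Theta

Round 1: Alpha vs Sigma — 7–8, Sigma advances.
Round 2: Sigma vs Theta — 3–12, Theta advances.
Round 3: Theta vs Epsilon — 8–7, Theta advances.
Round 4: Theta vs Delta — 10–5, Theta advances.
The agenda winner is Theta.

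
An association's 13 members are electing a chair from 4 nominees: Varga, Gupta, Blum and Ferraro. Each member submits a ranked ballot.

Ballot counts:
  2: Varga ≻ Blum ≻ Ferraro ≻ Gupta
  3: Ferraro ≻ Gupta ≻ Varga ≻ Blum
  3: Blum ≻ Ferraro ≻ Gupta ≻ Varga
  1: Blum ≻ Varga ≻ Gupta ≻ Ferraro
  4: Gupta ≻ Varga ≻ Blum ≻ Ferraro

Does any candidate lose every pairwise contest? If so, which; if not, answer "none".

none

Head-to-head results (13 voters):
Varga vs Gupta: Varga is ranked higher on 2+1 = 3 ballots, Gupta on 10. Gupta wins 10–3.
Varga vs Blum: Varga wins 9–4.
Varga vs Ferraro: 7 to 6, Varga.
Gupta vs Blum: Gupta is ranked higher on 3+4 = 7 ballots, Blum on 6. Gupta wins 7–6.
Gupta vs Ferraro: Gupta preferred on 1+4 = 5 ballots; Ferraro wins 8–5.
Blum vs Ferraro: Blum, 10–3.
Every candidate wins at least one matchup (Varga beats Blum; Gupta beats Varga; Blum beats Ferraro; Ferraro beats Gupta), so there is no Condorcet loser.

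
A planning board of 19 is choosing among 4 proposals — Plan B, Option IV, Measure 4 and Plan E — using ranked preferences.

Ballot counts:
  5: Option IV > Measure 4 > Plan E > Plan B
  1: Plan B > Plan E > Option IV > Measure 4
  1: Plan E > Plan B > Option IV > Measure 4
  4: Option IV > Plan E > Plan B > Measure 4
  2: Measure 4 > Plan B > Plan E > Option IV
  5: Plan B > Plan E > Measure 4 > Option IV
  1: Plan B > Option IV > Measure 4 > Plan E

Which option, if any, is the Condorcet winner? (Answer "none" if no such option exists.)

Head-to-head results (19 council members):
Plan B vs Option IV: 10 to 9, Plan B.
Plan B vs Measure 4: Plan B preferred on 1+1+4+5+1 = 12 ballots; Plan B wins 12–7.
Plan B vs Plan E: Plan B is ranked higher on 1+2+5+1 = 9 ballots, Plan E on 10. Plan E wins 10–9.
Option IV vs Measure 4: Option IV preferred on 5+1+1+4+1 = 12 ballots; Option IV wins 12–7.
Option IV vs Plan E: Option IV preferred on 5+4+1 = 10 ballots; Option IV wins 10–9.
Measure 4 vs Plan E: 8 to 11, Plan E.
Each option drops at least one matchup (Plan B loses to Plan E; Option IV loses to Plan B; Measure 4 loses to Plan B; Plan E loses to Option IV); the cycle Plan B beats Option IV beats Plan E beats Plan B rules out a Condorcet winner.

none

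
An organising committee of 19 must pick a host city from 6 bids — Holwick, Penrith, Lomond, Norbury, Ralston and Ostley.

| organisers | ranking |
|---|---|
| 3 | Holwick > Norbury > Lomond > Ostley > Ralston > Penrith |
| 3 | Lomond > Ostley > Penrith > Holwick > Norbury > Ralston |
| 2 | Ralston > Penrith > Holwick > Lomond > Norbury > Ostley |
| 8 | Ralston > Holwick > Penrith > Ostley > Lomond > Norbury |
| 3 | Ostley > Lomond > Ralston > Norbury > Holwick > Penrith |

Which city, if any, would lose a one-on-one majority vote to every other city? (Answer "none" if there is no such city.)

Norbury

Pairwise majorities:
Holwick vs Penrith: Holwick preferred on 3+8+3 = 14 ballots; Holwick wins 14–5.
Holwick vs Lomond: Holwick, 13–6.
Holwick vs Norbury: Holwick is ranked higher on 3+3+2+8 = 16 ballots, Norbury on 3. Holwick wins 16–3.
Holwick vs Ralston: Ralston wins 13–6.
Holwick–Ostley: Holwick 13–6.
Penrith vs Lomond: Penrith, 10–9.
Penrith vs Norbury: Penrith preferred on 3+2+8 = 13 ballots; Penrith wins 13–6.
Penrith vs Ralston: 3 to 16, Ralston.
Penrith–Ostley: Penrith 10–9.
Lomond vs Norbury: Lomond is ranked higher on 3+2+8+3 = 16 ballots, Norbury on 3. Lomond wins 16–3.
Lomond vs Ralston: Lomond is ranked higher on 3+3+3 = 9 ballots, Ralston on 10. Ralston wins 10–9.
Lomond vs Ostley: Ostley, 11–8.
Norbury–Ralston: Ralston 13–6.
Norbury vs Ostley: 3+2 = 5 for Norbury, 14 for Ostley — Ostley by 14–5.
Ralston–Ostley: Ralston 10–9.
Norbury loses to every other city — it is the Condorcet loser.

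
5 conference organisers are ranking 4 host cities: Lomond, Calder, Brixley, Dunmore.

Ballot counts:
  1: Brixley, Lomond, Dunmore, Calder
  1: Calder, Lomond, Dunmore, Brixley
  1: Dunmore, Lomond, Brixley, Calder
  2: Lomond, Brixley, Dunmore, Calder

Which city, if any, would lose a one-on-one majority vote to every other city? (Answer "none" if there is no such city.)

Pairwise majorities:
Lomond vs Calder: Lomond wins 4–1.
Lomond–Brixley: Lomond 4–1.
Lomond vs Dunmore: Lomond is ranked higher on 1+1+2 = 4 ballots, Dunmore on 1. Lomond wins 4–1.
Calder vs Brixley: Brixley, 4–1.
Calder–Dunmore: Dunmore 4–1.
Brixley vs Dunmore: Brixley wins 3–2.
Calder loses to every other city — it is the Condorcet loser.

Calder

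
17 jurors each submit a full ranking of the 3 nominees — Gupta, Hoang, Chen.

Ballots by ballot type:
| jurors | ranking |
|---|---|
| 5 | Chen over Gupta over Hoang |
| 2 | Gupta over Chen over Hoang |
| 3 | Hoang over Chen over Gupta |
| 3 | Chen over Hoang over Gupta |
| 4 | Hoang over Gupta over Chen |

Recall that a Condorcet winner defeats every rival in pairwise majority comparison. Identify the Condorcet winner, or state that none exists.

Chen

Check each pair by majority over 17 ballots:
Gupta vs Hoang: Hoang wins 10–7.
Gupta–Chen: Chen 11–6.
Hoang vs Chen: Chen wins 10–7.
Only Chen has no losses; Chen is the Condorcet winner.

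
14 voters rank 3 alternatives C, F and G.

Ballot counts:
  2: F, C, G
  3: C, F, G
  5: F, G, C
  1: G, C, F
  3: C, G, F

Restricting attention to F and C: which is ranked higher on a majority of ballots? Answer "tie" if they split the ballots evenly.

Ballots ranking F above C: 2 + 5 = 7.
Ballots ranking C above F: 14 − 7 = 7.
7–7: the pair ties.

tie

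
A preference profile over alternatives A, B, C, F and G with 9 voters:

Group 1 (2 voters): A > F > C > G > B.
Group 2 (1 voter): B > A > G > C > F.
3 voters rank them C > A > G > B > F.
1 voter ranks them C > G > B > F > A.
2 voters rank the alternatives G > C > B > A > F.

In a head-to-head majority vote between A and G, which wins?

Ballots ranking A above G: 2 + 1 + 3 = 6.
Ballots ranking G above A: 9 − 6 = 3.
A wins the head-to-head 6–3.

A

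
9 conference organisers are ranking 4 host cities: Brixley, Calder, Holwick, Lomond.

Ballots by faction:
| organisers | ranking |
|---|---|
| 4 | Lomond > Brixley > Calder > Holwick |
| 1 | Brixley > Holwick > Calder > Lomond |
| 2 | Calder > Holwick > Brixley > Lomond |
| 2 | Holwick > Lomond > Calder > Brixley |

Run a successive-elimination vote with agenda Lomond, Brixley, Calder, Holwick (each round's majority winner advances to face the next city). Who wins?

Holwick

Round 1: Lomond vs Brixley — 6–3, Lomond advances.
Round 2: Lomond vs Calder — 6–3, Lomond advances.
Round 3: Lomond vs Holwick — 4–5, Holwick advances.
The agenda winner is Holwick.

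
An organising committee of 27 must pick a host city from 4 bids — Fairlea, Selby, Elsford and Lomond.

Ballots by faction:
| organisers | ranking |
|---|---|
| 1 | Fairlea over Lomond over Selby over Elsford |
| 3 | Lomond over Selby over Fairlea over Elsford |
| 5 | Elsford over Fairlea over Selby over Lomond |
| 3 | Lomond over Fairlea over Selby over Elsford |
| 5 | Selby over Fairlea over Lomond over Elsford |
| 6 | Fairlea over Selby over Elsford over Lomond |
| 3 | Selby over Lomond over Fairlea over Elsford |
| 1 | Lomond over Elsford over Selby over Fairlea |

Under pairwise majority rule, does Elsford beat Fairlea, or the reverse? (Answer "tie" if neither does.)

Ballots ranking Elsford above Fairlea: 5 + 1 = 6.
Ballots ranking Fairlea above Elsford: 27 − 6 = 21.
Fairlea wins the head-to-head 21–6.

Fairlea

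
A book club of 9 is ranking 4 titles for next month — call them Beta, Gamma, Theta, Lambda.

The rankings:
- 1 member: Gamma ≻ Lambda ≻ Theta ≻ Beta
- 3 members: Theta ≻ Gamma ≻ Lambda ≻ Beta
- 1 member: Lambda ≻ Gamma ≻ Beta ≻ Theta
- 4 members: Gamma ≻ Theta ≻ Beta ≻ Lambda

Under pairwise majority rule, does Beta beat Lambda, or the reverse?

Ballots ranking Beta above Lambda: 4.
Ballots ranking Lambda above Beta: 9 − 4 = 5.
Lambda wins the head-to-head 5–4.

Lambda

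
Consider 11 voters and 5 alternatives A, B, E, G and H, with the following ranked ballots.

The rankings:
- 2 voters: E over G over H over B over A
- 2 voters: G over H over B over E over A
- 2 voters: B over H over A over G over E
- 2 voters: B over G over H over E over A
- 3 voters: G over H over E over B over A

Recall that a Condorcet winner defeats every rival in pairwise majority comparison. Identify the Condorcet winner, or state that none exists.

G

Check each pair by majority over 11 ballots:
A–B: B 11–0.
A vs E: E wins 9–2.
A vs G: A is ranked higher on 2 ballots, G on 9. G wins 9–2.
A vs H: H, 11–0.
B vs E: B preferred on 2+2+2 = 6 ballots; B wins 6–5.
B vs G: 4 to 7, G.
B vs H: 2+2 = 4 for B, 7 for H — H by 7–4.
E vs G: 2 for E, 9 for G — G by 9–2.
E vs H: H, 9–2.
G vs H: 9 to 2, G.
Only G has no losses; G is the Condorcet winner.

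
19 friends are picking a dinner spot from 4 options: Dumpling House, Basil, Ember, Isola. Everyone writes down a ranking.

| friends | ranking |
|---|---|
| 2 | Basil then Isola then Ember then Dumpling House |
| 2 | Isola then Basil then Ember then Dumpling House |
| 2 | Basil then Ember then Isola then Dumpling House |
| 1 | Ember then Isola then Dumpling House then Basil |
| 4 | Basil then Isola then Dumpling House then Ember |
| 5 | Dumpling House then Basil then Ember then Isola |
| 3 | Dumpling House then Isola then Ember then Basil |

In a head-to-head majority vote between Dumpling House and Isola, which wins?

Ballots ranking Dumpling House above Isola: 5 + 3 = 8.
Ballots ranking Isola above Dumpling House: 19 − 8 = 11.
Isola wins the head-to-head 11–8.

Isola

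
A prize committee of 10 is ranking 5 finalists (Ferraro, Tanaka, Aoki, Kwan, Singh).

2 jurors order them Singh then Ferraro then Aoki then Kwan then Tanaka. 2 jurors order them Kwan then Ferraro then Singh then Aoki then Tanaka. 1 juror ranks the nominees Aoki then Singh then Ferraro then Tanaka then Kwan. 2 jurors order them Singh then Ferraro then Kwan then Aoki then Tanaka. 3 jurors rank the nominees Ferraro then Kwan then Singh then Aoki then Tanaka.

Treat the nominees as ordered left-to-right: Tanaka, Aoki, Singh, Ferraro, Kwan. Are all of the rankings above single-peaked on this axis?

Axis positions: Tanaka=1, Aoki=2, Singh=3, Ferraro=4, Kwan=5.
Group 1 (peak Singh at position 3): ranking walks positions 3-4-2-5-1, expanding outward from the peak — single-peaked.
Group 2 (peak Kwan at position 5): ranking walks positions 5-4-3-2-1, expanding outward from the peak — single-peaked.
Group 3 (peak Aoki at position 2): ranking walks positions 2-3-4-1-5, expanding outward from the peak — single-peaked.
Group 4 (peak Singh at position 3): ranking walks positions 3-4-5-2-1, expanding outward from the peak — single-peaked.
Group 5 (peak Ferraro at position 4): ranking walks positions 4-5-3-2-1, expanding outward from the peak — single-peaked.
Every ranking is single-peaked on this axis.

yes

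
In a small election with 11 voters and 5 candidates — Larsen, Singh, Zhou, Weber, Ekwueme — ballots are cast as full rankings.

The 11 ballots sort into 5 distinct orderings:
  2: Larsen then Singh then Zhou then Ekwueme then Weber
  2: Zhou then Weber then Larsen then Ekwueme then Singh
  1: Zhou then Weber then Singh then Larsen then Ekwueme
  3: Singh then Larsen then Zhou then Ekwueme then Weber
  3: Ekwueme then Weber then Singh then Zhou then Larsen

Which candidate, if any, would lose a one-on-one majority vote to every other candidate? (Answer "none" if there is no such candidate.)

none

Pairwise majorities:
Larsen vs Singh: Singh wins 7–4.
Larsen vs Zhou: Larsen is ranked higher on 2+3 = 5 ballots, Zhou on 6. Zhou wins 6–5.
Larsen vs Weber: Weber wins 6–5.
Larsen vs Ekwueme: Larsen is ranked higher on 2+2+1+3 = 8 ballots, Ekwueme on 3. Larsen wins 8–3.
Singh vs Zhou: Singh preferred on 2+3+3 = 8 ballots; Singh wins 8–3.
Singh vs Weber: 5 to 6, Weber.
Singh vs Ekwueme: Singh wins 6–5.
Zhou–Weber: Zhou 8–3.
Zhou vs Ekwueme: Zhou preferred on 2+2+1+3 = 8 ballots; Zhou wins 8–3.
Weber vs Ekwueme: Ekwueme, 8–3.
Every candidate wins at least one matchup (Larsen beats Ekwueme; Singh beats Larsen; Zhou beats Larsen; Weber beats Larsen; Ekwueme beats Weber), so there is no Condorcet loser.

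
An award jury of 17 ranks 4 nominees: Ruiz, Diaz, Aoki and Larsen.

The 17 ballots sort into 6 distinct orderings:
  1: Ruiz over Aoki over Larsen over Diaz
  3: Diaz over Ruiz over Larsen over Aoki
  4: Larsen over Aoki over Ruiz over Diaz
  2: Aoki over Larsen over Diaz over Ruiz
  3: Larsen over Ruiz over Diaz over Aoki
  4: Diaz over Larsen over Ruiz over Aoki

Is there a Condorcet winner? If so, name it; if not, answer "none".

Head-to-head results (17 jurors):
Ruiz vs Diaz: Diaz, 9–8.
Ruiz vs Aoki: Ruiz wins 11–6.
Ruiz–Larsen: Larsen 13–4.
Diaz vs Aoki: Diaz, 10–7.
Diaz vs Larsen: Larsen wins 10–7.
Aoki vs Larsen: Larsen, 14–3.
Only Larsen has no losses; Larsen is the Condorcet winner.

Larsen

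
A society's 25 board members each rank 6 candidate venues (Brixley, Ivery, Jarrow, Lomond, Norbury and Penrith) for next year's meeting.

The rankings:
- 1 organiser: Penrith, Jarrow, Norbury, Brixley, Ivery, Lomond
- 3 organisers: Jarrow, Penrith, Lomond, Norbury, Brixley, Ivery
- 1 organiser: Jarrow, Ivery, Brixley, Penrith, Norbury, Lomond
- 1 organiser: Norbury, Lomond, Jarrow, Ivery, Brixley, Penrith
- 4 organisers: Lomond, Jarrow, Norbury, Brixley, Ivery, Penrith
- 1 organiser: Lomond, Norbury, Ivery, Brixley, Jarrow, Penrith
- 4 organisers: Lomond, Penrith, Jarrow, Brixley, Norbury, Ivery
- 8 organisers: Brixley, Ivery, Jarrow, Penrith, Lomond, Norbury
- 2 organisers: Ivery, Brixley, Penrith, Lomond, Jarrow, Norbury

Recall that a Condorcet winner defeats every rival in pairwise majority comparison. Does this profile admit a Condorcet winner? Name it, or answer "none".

Check each pair by majority over 25 ballots:
Brixley vs Ivery: Brixley, 20–5.
Brixley–Jarrow: Jarrow 14–11.
Brixley vs Lomond: Lomond wins 13–12.
Brixley vs Norbury: Brixley, 15–10.
Brixley vs Penrith: Brixley wins 17–8.
Ivery–Jarrow: Jarrow 14–11.
Ivery vs Lomond: Lomond wins 13–12.
Ivery vs Norbury: Norbury, 14–11.
Ivery vs Penrith: Ivery wins 17–8.
Jarrow vs Lomond: Jarrow, 13–12.
Jarrow vs Norbury: Jarrow wins 23–2.
Jarrow vs Penrith: Jarrow, 18–7.
Lomond vs Norbury: Lomond, 22–3.
Lomond vs Penrith: Penrith wins 15–10.
Norbury vs Penrith: Penrith wins 19–6.
Only Jarrow has no losses; Jarrow is the Condorcet winner.

Jarrow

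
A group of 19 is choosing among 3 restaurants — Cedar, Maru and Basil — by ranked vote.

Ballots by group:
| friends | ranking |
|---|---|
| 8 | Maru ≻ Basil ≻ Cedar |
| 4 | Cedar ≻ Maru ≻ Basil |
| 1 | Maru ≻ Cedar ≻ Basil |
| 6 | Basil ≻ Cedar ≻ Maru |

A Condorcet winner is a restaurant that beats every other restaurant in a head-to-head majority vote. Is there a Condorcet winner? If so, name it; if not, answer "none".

Head-to-head results (19 friends):
Cedar vs Maru: Cedar, 10–9.
Cedar vs Basil: Basil, 14–5.
Maru–Basil: Maru 13–6.
Every restaurant loses at least once (Cedar loses to Basil; Maru loses to Cedar; Basil loses to Maru). The majority relation contains the cycle Cedar > Maru > Basil > Cedar, so there is no Condorcet winner.

none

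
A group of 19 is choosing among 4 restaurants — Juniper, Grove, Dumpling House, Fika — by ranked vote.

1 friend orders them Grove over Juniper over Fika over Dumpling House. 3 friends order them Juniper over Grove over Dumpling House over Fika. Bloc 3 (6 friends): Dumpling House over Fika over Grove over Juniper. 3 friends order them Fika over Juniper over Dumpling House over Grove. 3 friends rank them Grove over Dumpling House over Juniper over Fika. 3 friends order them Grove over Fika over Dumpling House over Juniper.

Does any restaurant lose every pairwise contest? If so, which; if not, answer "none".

Juniper

Pairwise majorities:
Juniper vs Grove: Juniper is ranked higher on 3+3 = 6 ballots, Grove on 13. Grove wins 13–6.
Juniper vs Dumpling House: 7 to 12, Dumpling House.
Juniper vs Fika: 7 to 12, Fika.
Grove–Dumpling House: Grove 10–9.
Grove–Fika: Grove 10–9.
Dumpling House–Fika: Dumpling House 12–7.
Only Juniper has no wins; Juniper is the Condorcet loser.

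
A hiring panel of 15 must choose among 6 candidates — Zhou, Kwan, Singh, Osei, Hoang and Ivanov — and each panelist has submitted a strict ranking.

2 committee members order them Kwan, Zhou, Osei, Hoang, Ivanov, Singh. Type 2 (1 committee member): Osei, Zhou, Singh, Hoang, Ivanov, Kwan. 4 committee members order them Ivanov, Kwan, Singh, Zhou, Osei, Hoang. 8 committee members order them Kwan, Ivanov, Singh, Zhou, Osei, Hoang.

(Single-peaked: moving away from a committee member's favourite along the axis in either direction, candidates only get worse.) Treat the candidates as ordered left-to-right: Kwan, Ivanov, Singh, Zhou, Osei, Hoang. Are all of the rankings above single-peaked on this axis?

no

Axis positions: Kwan=1, Ivanov=2, Singh=3, Zhou=4, Osei=5, Hoang=6.
Type 1: ranking walks positions 1-4-5-6-2-3; Zhou is ranked above Ivanov even though Ivanov lies between Zhou and the peak Kwan on the axis — preferences dip and rise again. Not single-peaked.
Type 2 (peak Osei at position 5): ranking walks positions 5-4-3-6-2-1, expanding outward from the peak — single-peaked.
Type 3 (peak Ivanov at position 2): ranking walks positions 2-1-3-4-5-6, expanding outward from the peak — single-peaked.
Type 4 (peak Kwan at position 1): ranking walks positions 1-2-3-4-5-6, expanding outward from the peak — single-peaked.
Type 1 violates single-peakedness, so the profile is not single-peaked on this axis.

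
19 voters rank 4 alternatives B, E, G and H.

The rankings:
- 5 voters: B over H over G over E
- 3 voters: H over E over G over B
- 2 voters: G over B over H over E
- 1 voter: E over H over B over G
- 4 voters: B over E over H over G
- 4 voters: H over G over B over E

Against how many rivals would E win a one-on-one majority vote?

0

E against each rival (19 voters):
E vs B: E preferred on 3+1 = 4 ballots; B wins 15–4.
E vs G: G, 11–8.
E vs H: 5 to 14, H.
E beats no one; loses to B, G, H — 0 pairwise wins.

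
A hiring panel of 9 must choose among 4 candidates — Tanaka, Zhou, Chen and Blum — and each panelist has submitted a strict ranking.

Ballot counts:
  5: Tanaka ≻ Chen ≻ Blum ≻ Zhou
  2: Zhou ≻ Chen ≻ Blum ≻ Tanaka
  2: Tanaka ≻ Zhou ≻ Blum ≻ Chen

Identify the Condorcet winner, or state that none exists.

Check each pair by majority over 9 ballots:
Tanaka vs Zhou: Tanaka is ranked higher on 5+2 = 7 ballots, Zhou on 2. Tanaka wins 7–2.
Tanaka vs Chen: 7 to 2, Tanaka.
Tanaka vs Blum: Tanaka preferred on 5+2 = 7 ballots; Tanaka wins 7–2.
Zhou vs Chen: Zhou preferred on 2+2 = 4 ballots; Chen wins 5–4.
Zhou vs Blum: 2+2 = 4 for Zhou, 5 for Blum — Blum by 5–4.
Chen vs Blum: Chen is ranked higher on 5+2 = 7 ballots, Blum on 2. Chen wins 7–2.
Only Tanaka has no losses; Tanaka is the Condorcet winner.

Tanaka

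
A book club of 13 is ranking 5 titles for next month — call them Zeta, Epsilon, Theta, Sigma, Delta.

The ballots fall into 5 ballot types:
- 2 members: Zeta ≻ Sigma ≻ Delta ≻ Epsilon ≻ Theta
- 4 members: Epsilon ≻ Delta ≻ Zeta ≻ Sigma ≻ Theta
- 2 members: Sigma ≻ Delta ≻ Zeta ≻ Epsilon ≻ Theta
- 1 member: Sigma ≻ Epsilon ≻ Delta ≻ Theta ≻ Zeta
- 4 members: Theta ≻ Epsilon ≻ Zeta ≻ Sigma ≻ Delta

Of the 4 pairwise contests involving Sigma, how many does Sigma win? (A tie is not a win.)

Sigma against each rival (13 members):
Sigma vs Zeta: 2+1 = 3 for Sigma, 10 for Zeta — Zeta by 10–3.
Sigma vs Epsilon: 2+2+1 = 5 for Sigma, 8 for Epsilon — Epsilon by 8–5.
Sigma vs Theta: Sigma is ranked higher on 2+4+2+1 = 9 ballots, Theta on 4. Sigma wins 9–4.
Sigma vs Delta: Sigma wins 9–4.
Sigma beats Theta, Delta; loses to Zeta, Epsilon — 2 pairwise wins.

2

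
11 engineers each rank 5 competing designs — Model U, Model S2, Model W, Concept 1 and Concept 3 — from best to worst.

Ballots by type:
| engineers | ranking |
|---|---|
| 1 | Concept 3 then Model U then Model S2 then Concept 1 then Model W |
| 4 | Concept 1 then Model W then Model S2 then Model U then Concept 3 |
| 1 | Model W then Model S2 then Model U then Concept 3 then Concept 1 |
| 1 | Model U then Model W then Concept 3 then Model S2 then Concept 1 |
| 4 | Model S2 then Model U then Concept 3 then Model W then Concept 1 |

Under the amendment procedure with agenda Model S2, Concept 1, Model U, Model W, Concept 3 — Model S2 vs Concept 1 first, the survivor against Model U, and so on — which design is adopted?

Round 1: Model S2 vs Concept 1 — 7–4, Model S2 advances.
Round 2: Model S2 vs Model U — 9–2, Model S2 advances.
Round 3: Model S2 vs Model W — 5–6, Model W advances.
Round 4: Model W vs Concept 3 — 6–5, Model W advances.
The agenda winner is Model W.

Model W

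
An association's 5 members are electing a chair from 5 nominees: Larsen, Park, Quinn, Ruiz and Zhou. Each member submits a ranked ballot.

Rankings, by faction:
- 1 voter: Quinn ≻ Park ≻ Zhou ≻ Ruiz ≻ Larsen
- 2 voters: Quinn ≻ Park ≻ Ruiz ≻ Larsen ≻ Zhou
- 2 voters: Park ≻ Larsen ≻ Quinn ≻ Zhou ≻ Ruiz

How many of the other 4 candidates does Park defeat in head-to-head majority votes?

3

Park against each rival (5 voters):
Park vs Larsen: Park is ranked higher on 1+2+2 = 5 ballots, Larsen on 0. Park wins 5–0.
Park vs Quinn: Park is ranked higher on 2 ballots, Quinn on 3. Quinn wins 3–2.
Park–Ruiz: Park 5–0.
Park vs Zhou: Park wins 5–0.
Park beats Larsen, Ruiz, Zhou; loses to Quinn — 3 pairwise wins.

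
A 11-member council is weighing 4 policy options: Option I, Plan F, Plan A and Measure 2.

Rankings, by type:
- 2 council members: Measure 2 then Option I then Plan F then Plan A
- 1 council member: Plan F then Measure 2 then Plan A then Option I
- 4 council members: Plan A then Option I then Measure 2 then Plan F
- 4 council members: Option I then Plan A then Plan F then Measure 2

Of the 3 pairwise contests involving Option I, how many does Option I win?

3

Option I against each rival (11 council members):
Option I vs Plan F: Option I preferred on 2+4+4 = 10 ballots; Option I wins 10–1.
Option I vs Plan A: 2+4 = 6 for Option I, 5 for Plan A — Option I by 6–5.
Option I–Measure 2: Option I 8–3.
Option I beats Plan F, Plan A, Measure 2 — 3 pairwise wins.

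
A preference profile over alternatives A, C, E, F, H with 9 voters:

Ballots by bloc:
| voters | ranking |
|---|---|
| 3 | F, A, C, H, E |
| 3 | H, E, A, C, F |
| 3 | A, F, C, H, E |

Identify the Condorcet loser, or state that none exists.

E

Pairwise majorities:
A–C: A 9–0.
A vs E: A wins 6–3.
A vs F: A preferred on 3+3 = 6 ballots; A wins 6–3.
A vs H: A wins 6–3.
C vs E: C wins 6–3.
C vs F: C is ranked higher on 3 ballots, F on 6. F wins 6–3.
C vs H: 6 to 3, C.
E vs F: E is ranked higher on 3 ballots, F on 6. F wins 6–3.
E–H: H 9–0.
F vs H: F wins 6–3.
E loses to every other alternative — it is the Condorcet loser.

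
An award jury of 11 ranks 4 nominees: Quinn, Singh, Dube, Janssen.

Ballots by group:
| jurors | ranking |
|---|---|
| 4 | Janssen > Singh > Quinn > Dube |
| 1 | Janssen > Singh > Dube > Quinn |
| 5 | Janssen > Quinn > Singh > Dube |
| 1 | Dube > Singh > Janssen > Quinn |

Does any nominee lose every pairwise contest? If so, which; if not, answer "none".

Pairwise majorities:
Quinn vs Singh: Quinn is ranked higher on 5 ballots, Singh on 6. Singh wins 6–5.
Quinn vs Dube: 4+5 = 9 for Quinn, 2 for Dube — Quinn by 9–2.
Quinn vs Janssen: Quinn preferred on 0 ballots; Janssen wins 11–0.
Singh vs Dube: Singh preferred on 4+1+5 = 10 ballots; Singh wins 10–1.
Singh vs Janssen: 1 to 10, Janssen.
Dube vs Janssen: Janssen, 10–1.
Dube is beaten in every head-to-head and is the Condorcet loser.

Dube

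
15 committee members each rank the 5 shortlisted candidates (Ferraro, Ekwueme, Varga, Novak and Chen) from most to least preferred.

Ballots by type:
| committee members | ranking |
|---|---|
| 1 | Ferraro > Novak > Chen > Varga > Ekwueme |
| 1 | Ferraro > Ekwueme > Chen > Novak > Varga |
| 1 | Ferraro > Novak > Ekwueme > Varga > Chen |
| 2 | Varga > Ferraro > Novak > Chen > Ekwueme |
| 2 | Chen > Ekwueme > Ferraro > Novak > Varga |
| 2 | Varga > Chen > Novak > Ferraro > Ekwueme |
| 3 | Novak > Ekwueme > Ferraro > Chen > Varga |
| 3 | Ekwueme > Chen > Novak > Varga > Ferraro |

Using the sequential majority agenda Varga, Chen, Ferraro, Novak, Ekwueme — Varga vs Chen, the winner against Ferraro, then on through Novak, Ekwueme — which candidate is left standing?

Round 1: Varga vs Chen — 5–10, Chen advances.
Round 2: Chen vs Ferraro — 7–8, Ferraro advances.
Round 3: Ferraro vs Novak — 7–8, Novak advances.
Round 4: Novak vs Ekwueme — 9–6, Novak advances.
Novak survives the agenda.

Novak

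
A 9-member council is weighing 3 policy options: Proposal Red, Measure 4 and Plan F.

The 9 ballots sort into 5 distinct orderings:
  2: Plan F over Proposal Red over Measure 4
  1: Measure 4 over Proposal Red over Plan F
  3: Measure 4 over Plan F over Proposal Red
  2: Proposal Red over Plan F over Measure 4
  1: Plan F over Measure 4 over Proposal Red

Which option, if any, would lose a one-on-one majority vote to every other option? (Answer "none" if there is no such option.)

Proposal Red

Head-to-head results (9 council members):
Proposal Red vs Measure 4: Proposal Red preferred on 2+2 = 4 ballots; Measure 4 wins 5–4.
Proposal Red–Plan F: Plan F 6–3.
Measure 4 vs Plan F: Plan F, 5–4.
Proposal Red is beaten in every head-to-head and is the Condorcet loser.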